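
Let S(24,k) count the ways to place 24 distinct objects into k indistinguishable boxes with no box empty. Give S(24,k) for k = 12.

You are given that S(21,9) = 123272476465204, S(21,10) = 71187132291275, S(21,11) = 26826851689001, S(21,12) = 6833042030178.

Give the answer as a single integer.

24930204590758260

r22: T_22,10=10×71187132291275+123272476465204=835143799377954; T_22,11=11×26826851689001+71187132291275=366282500870286; T_22,12=12×6833042030178+26826851689001=108823356051137
r23: T_23,11=11×366282500870286+835143799377954=4864251308951100; T_23,12=12×108823356051137+366282500870286=1672162773483930
r24: T_24,12=12×1672162773483930+4864251308951100=24930204590758260
Read S(24,12) = 24930204590758260.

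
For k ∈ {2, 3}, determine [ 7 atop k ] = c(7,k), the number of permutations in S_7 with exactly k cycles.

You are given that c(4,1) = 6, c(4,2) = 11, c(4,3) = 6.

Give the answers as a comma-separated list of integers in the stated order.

row 5: T[5][1]=4·6+0=24  T[5][2]=4·11+6=50  T[5][3]=4·6+11=35
row 6: T[6][1]=5·24+0=120  T[6][2]=5·50+24=274  T[6][3]=5·35+50=225
row 7: T[7][2]=6·274+120=1764  T[7][3]=6·225+274=1624
Read c(7,2) = 1764, c(7,3) = 1624.

1764, 1624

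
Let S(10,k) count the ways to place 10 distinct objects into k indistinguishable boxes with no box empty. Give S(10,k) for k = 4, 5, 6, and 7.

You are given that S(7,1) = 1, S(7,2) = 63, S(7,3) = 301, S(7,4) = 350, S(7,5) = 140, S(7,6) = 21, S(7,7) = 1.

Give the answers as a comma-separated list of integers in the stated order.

34105, 42525, 22827, 5880

i=8: T(8,2)=1+2·63=127 | T(8,3)=63+3·301=966 | T(8,4)=301+4·350=1701 | T(8,5)=350+5·140=1050 | T(8,6)=140+6·21=266 | T(8,7)=21+7·1=28
i=9: T(9,3)=127+3·966=3025 | T(9,4)=966+4·1701=7770 | T(9,5)=1701+5·1050=6951 | T(9,6)=1050+6·266=2646 | T(9,7)=266+7·28=462
i=10: T(10,4)=3025+4·7770=34105 | T(10,5)=7770+5·6951=42525 | T(10,6)=6951+6·2646=22827 | T(10,7)=2646+7·462=5880
Read S(10,4) = 34105, S(10,5) = 42525, S(10,6) = 22827, S(10,7) = 5880.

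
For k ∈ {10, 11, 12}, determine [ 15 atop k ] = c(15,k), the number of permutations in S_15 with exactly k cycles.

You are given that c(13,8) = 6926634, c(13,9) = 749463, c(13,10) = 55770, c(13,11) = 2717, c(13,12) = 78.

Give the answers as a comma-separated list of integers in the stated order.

row 14: T[14][9]=13·749463+6926634=16669653  T[14][10]=13·55770+749463=1474473  T[14][11]=13·2717+55770=91091  T[14][12]=13·78+2717=3731
row 15: T[15][10]=14·1474473+16669653=37312275  T[15][11]=14·91091+1474473=2749747  T[15][12]=14·3731+91091=143325
Read c(15,10) = 37312275, c(15,11) = 2749747, c(15,12) = 143325.

37312275, 2749747, 143325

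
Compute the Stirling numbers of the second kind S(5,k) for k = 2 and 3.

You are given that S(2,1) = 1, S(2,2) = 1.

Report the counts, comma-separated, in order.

r3: T_3,1=1×1+0=1; T_3,2=2×1+1=3; T_3,3=3×0+1=1
r4: T_4,1=1×1+0=1; T_4,2=2×3+1=7; T_4,3=3×1+3=6
r5: T_5,2=2×7+1=15; T_5,3=3×6+7=25
Read S(5,2) = 15, S(5,3) = 25.

15, 25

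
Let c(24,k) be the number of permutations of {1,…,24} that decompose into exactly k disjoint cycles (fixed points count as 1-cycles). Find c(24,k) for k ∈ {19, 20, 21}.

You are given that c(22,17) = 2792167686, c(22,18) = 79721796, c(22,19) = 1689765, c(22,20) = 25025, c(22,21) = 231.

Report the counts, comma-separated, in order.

7234669596, 168423871, 2932776

i=23: T(23,18)=2792167686+22·79721796=4546047198 | T(23,19)=79721796+22·1689765=116896626 | T(23,20)=1689765+22·25025=2240315 | T(23,21)=25025+22·231=30107
i=24: T(24,19)=4546047198+23·116896626=7234669596 | T(24,20)=116896626+23·2240315=168423871 | T(24,21)=2240315+23·30107=2932776
Read c(24,19) = 7234669596, c(24,20) = 168423871, c(24,21) = 2932776.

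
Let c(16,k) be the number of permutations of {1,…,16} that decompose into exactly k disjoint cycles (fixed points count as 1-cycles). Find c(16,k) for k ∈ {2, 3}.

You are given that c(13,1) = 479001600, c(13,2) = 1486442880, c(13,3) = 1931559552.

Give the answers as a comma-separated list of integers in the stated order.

row 14: T[14][1]=13·479001600+0=6227020800  T[14][2]=13·1486442880+479001600=19802759040  T[14][3]=13·1931559552+1486442880=26596717056
row 15: T[15][1]=14·6227020800+0=87178291200  T[15][2]=14·19802759040+6227020800=283465647360  T[15][3]=14·26596717056+19802759040=392156797824
row 16: T[16][2]=15·283465647360+87178291200=4339163001600  T[16][3]=15·392156797824+283465647360=6165817614720
Read c(16,2) = 4339163001600, c(16,3) = 6165817614720.

4339163001600, 6165817614720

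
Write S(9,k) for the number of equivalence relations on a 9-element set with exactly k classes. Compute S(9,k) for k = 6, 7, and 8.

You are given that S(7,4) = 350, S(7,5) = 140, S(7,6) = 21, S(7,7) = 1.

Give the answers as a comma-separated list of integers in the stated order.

row 8: T[8][5]=5·140+350=1050  T[8][6]=6·21+140=266  T[8][7]=7·1+21=28  T[8][8]=8·0+1=1
row 9: T[9][6]=6·266+1050=2646  T[9][7]=7·28+266=462  T[9][8]=8·1+28=36
Read S(9,6) = 2646, S(9,7) = 462, S(9,8) = 36.

2646, 462, 36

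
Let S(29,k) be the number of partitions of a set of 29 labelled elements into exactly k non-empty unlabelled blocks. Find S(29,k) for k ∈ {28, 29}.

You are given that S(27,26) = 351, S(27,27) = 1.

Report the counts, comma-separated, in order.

406, 1

i=28: T(28,27)=351+27·1=378 | T(28,28)=1+28·0=1
i=29: T(29,28)=378+28·1=406 | T(29,29)=1+29·0=1
Read S(29,28) = 406, S(29,29) = 1.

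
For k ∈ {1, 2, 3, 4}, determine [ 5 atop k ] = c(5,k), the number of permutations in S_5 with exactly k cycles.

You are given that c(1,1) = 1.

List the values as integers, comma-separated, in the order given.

24, 50, 35, 10

r2: T_2,1=1×1+0=1; T_2,2=1×0+1=1
r3: T_3,1=2×1+0=2; T_3,2=2×1+1=3; T_3,3=2×0+1=1
r4: T_4,1=3×2+0=6; T_4,2=3×3+2=11; T_4,3=3×1+3=6; T_4,4=3×0+1=1
r5: T_5,1=4×6+0=24; T_5,2=4×11+6=50; T_5,3=4×6+11=35; T_5,4=4×1+6=10
Read c(5,1) = 24, c(5,2) = 50, c(5,3) = 35, c(5,4) = 10.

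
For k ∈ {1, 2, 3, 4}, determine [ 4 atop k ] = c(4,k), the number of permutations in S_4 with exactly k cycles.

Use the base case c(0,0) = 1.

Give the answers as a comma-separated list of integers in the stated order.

6, 11, 6, 1

[1] T[1,1]:0*0+1=1
[2] T[2,1]:1*1+0=1 · T[2,2]:1*0+1=1
[3] T[3,1]:2*1+0=2 · T[3,2]:2*1+1=3 · T[3,3]:2*0+1=1
[4] T[4,1]:3*2+0=6 · T[4,2]:3*3+2=11 · T[4,3]:3*1+3=6 · T[4,4]:3*0+1=1
Read c(4,1) = 6, c(4,2) = 11, c(4,3) = 6, c(4,4) = 1.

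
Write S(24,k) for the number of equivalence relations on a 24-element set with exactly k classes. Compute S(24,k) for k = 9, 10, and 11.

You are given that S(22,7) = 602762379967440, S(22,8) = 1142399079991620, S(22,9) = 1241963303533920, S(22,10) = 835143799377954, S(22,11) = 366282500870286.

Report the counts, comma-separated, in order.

120622574326072500, 108254081784931500, 63100165695775560

i=23: T(23,8)=602762379967440+8·1142399079991620=9741955019900400 | T(23,9)=1142399079991620+9·1241963303533920=12320068811796900 | T(23,10)=1241963303533920+10·835143799377954=9593401297313460 | T(23,11)=835143799377954+11·366282500870286=4864251308951100
i=24: T(24,9)=9741955019900400+9·12320068811796900=120622574326072500 | T(24,10)=12320068811796900+10·9593401297313460=108254081784931500 | T(24,11)=9593401297313460+11·4864251308951100=63100165695775560
Read S(24,9) = 120622574326072500, S(24,10) = 108254081784931500, S(24,11) = 63100165695775560.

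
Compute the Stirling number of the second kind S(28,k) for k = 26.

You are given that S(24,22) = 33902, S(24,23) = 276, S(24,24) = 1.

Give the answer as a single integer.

64701

i=25: T(25,23)=33902+23·276=40250 | T(25,24)=276+24·1=300 | T(25,25)=1+25·0=1
i=26: T(26,24)=40250+24·300=47450 | T(26,25)=300+25·1=325 | T(26,26)=1+26·0=1
i=27: T(27,25)=47450+25·325=55575 | T(27,26)=325+26·1=351
i=28: T(28,26)=55575+26·351=64701
Read S(28,26) = 64701.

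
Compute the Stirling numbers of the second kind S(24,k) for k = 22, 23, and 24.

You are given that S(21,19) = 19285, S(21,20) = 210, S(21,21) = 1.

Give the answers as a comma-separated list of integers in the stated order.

33902, 276, 1

[22] T[22,20]:20*210+19285=23485 · T[22,21]:21*1+210=231 · T[22,22]:22*0+1=1
[23] T[23,21]:21*231+23485=28336 · T[23,22]:22*1+231=253 · T[23,23]:23*0+1=1
[24] T[24,22]:22*253+28336=33902 · T[24,23]:23*1+253=276 · T[24,24]:24*0+1=1
Read S(24,22) = 33902, S(24,23) = 276, S(24,24) = 1.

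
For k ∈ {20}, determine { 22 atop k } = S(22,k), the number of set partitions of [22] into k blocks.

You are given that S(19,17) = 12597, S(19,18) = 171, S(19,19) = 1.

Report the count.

i=20: T(20,18)=12597+18·171=15675 | T(20,19)=171+19·1=190 | T(20,20)=1+20·0=1
i=21: T(21,19)=15675+19·190=19285 | T(21,20)=190+20·1=210
i=22: T(22,20)=19285+20·210=23485
Read S(22,20) = 23485.

23485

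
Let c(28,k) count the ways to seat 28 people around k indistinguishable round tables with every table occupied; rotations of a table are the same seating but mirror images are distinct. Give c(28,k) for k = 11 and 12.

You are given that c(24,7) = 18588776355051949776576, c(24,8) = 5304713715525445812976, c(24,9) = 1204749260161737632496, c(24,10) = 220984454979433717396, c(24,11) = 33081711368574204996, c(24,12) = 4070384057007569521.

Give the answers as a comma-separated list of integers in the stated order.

@25  (25,8):5304713715525445812976·24+18588776355051949776576→145901905527662649288000, (25,9):1204749260161737632496·24+5304713715525445812976→34218695959407148992880, (25,10):220984454979433717396·24+1204749260161737632496→6508376179668146850000, (25,11):33081711368574204996·24+220984454979433717396→1014945527825214637300, (25,12):4070384057007569521·24+33081711368574204996→130770928736755873500
@26  (26,9):34218695959407148992880·25+145901905527662649288000→1001369304512841374110000, (26,10):6508376179668146850000·25+34218695959407148992880→196928100451110820242880, (26,11):1014945527825214637300·25+6508376179668146850000→31882014375298512782500, (26,12):130770928736755873500·25+1014945527825214637300→4284218746244111474800
@27  (27,10):196928100451110820242880·26+1001369304512841374110000→6121499916241722700424880, (27,11):31882014375298512782500·26+196928100451110820242880→1025860474208872152587880, (27,12):4284218746244111474800·26+31882014375298512782500→143271701777645411127300
@28  (28,11):1025860474208872152587880·27+6121499916241722700424880→33819732719881270820297640, (28,12):143271701777645411127300·27+1025860474208872152587880→4894196422205298253024980
Read c(28,11) = 33819732719881270820297640, c(28,12) = 4894196422205298253024980.

33819732719881270820297640, 4894196422205298253024980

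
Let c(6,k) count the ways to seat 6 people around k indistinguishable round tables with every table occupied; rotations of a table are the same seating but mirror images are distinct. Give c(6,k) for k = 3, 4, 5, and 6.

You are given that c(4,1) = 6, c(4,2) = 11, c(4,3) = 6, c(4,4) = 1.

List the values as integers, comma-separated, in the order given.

row 5: T[5][2]=4·11+6=50  T[5][3]=4·6+11=35  T[5][4]=4·1+6=10  T[5][5]=4·0+1=1
row 6: T[6][3]=5·35+50=225  T[6][4]=5·10+35=85  T[6][5]=5·1+10=15  T[6][6]=5·0+1=1
Read c(6,3) = 225, c(6,4) = 85, c(6,5) = 15, c(6,6) = 1.

225, 85, 15, 1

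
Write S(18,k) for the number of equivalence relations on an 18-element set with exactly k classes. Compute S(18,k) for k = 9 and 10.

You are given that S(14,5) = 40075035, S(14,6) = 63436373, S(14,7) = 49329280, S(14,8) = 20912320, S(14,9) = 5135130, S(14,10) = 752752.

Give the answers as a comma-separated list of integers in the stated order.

r15: T_15,6=6×63436373+40075035=420693273; T_15,7=7×49329280+63436373=408741333; T_15,8=8×20912320+49329280=216627840; T_15,9=9×5135130+20912320=67128490; T_15,10=10×752752+5135130=12662650
r16: T_16,7=7×408741333+420693273=3281882604; T_16,8=8×216627840+408741333=2141764053; T_16,9=9×67128490+216627840=820784250; T_16,10=10×12662650+67128490=193754990
r17: T_17,8=8×2141764053+3281882604=20415995028; T_17,9=9×820784250+2141764053=9528822303; T_17,10=10×193754990+820784250=2758334150
r18: T_18,9=9×9528822303+20415995028=106175395755; T_18,10=10×2758334150+9528822303=37112163803
Read S(18,9) = 106175395755, S(18,10) = 37112163803.

106175395755, 37112163803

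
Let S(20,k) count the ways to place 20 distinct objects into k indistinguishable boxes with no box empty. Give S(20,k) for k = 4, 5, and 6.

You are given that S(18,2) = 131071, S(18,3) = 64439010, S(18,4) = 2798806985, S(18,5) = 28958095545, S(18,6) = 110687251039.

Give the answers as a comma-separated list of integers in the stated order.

r19: T_19,3=3×64439010+131071=193448101; T_19,4=4×2798806985+64439010=11259666950; T_19,5=5×28958095545+2798806985=147589284710; T_19,6=6×110687251039+28958095545=693081601779
r20: T_20,4=4×11259666950+193448101=45232115901; T_20,5=5×147589284710+11259666950=749206090500; T_20,6=6×693081601779+147589284710=4306078895384
Read S(20,4) = 45232115901, S(20,5) = 749206090500, S(20,6) = 4306078895384.

45232115901, 749206090500, 4306078895384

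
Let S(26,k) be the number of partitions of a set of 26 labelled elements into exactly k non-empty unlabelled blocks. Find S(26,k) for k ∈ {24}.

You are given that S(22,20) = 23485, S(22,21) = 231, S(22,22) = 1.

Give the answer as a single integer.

47450

[23] T[23,21]:21*231+23485=28336 · T[23,22]:22*1+231=253 · T[23,23]:23*0+1=1
[24] T[24,22]:22*253+28336=33902 · T[24,23]:23*1+253=276 · T[24,24]:24*0+1=1
[25] T[25,23]:23*276+33902=40250 · T[25,24]:24*1+276=300
[26] T[26,24]:24*300+40250=47450
Read S(26,24) = 47450.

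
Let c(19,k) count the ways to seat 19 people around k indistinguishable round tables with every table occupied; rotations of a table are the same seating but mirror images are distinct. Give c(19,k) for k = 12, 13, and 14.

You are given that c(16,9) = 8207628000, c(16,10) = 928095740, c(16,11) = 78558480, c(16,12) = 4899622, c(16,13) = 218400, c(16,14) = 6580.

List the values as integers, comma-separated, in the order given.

row 17: T[17][10]=16·928095740+8207628000=23057159840  T[17][11]=16·78558480+928095740=2185031420  T[17][12]=16·4899622+78558480=156952432  T[17][13]=16·218400+4899622=8394022  T[17][14]=16·6580+218400=323680
row 18: T[18][11]=17·2185031420+23057159840=60202693980  T[18][12]=17·156952432+2185031420=4853222764  T[18][13]=17·8394022+156952432=299650806  T[18][14]=17·323680+8394022=13896582
row 19: T[19][12]=18·4853222764+60202693980=147560703732  T[19][13]=18·299650806+4853222764=10246937272  T[19][14]=18·13896582+299650806=549789282
Read c(19,12) = 147560703732, c(19,13) = 10246937272, c(19,14) = 549789282.

147560703732, 10246937272, 549789282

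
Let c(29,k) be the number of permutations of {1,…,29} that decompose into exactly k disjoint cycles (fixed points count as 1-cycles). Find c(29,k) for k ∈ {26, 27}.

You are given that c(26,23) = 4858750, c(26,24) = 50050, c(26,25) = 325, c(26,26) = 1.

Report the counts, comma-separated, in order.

@27  (27,24):50050·26+4858750→6160050, (27,25):325·26+50050→58500, (27,26):1·26+325→351, (27,27):0·26+1→1
@28  (28,25):58500·27+6160050→7739550, (28,26):351·27+58500→67977, (28,27):1·27+351→378
@29  (29,26):67977·28+7739550→9642906, (29,27):378·28+67977→78561
Read c(29,26) = 9642906, c(29,27) = 78561.

9642906, 78561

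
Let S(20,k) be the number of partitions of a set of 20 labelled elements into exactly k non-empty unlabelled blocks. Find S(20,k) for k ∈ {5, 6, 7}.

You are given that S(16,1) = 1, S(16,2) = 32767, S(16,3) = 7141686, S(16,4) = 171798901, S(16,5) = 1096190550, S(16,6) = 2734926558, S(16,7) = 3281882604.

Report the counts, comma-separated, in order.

i=17: T(17,2)=1+2·32767=65535 | T(17,3)=32767+3·7141686=21457825 | T(17,4)=7141686+4·171798901=694337290 | T(17,5)=171798901+5·1096190550=5652751651 | T(17,6)=1096190550+6·2734926558=17505749898 | T(17,7)=2734926558+7·3281882604=25708104786
i=18: T(18,3)=65535+3·21457825=64439010 | T(18,4)=21457825+4·694337290=2798806985 | T(18,5)=694337290+5·5652751651=28958095545 | T(18,6)=5652751651+6·17505749898=110687251039 | T(18,7)=17505749898+7·25708104786=197462483400
i=19: T(19,4)=64439010+4·2798806985=11259666950 | T(19,5)=2798806985+5·28958095545=147589284710 | T(19,6)=28958095545+6·110687251039=693081601779 | T(19,7)=110687251039+7·197462483400=1492924634839
i=20: T(20,5)=11259666950+5·147589284710=749206090500 | T(20,6)=147589284710+6·693081601779=4306078895384 | T(20,7)=693081601779+7·1492924634839=11143554045652
Read S(20,5) = 749206090500, S(20,6) = 4306078895384, S(20,7) = 11143554045652.

749206090500, 4306078895384, 11143554045652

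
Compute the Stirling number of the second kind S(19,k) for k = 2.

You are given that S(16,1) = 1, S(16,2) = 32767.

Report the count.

262143

i=17: T(17,1)=0+1·1=1 | T(17,2)=1+2·32767=65535
i=18: T(18,1)=0+1·1=1 | T(18,2)=1+2·65535=131071
i=19: T(19,2)=1+2·131071=262143
Read S(19,2) = 262143.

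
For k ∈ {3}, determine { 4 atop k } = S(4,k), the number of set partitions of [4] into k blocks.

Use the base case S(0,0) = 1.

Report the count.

i=1: T(1,1)=1+1·0=1
i=2: T(2,1)=0+1·1=1 | T(2,2)=1+2·0=1
i=3: T(3,2)=1+2·1=3 | T(3,3)=1+3·0=1
i=4: T(4,3)=3+3·1=6
Read S(4,3) = 6.

6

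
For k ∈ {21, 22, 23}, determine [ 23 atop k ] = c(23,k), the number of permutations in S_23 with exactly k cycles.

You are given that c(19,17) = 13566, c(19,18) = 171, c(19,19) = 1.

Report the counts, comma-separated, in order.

30107, 253, 1

[20] T[20,18]:19*171+13566=16815 · T[20,19]:19*1+171=190 · T[20,20]:19*0+1=1
[21] T[21,19]:20*190+16815=20615 · T[21,20]:20*1+190=210 · T[21,21]:20*0+1=1
[22] T[22,20]:21*210+20615=25025 · T[22,21]:21*1+210=231 · T[22,22]:21*0+1=1
[23] T[23,21]:22*231+25025=30107 · T[23,22]:22*1+231=253 · T[23,23]:22*0+1=1
Read c(23,21) = 30107, c(23,22) = 253, c(23,23) = 1.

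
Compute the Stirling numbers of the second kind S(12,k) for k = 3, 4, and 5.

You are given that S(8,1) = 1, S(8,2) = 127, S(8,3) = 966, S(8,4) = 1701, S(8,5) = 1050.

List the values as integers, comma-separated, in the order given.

86526, 611501, 1379400

[9] T[9,1]:1*1+0=1 · T[9,2]:2*127+1=255 · T[9,3]:3*966+127=3025 · T[9,4]:4*1701+966=7770 · T[9,5]:5*1050+1701=6951
[10] T[10,1]:1*1+0=1 · T[10,2]:2*255+1=511 · T[10,3]:3*3025+255=9330 · T[10,4]:4*7770+3025=34105 · T[10,5]:5*6951+7770=42525
[11] T[11,2]:2*511+1=1023 · T[11,3]:3*9330+511=28501 · T[11,4]:4*34105+9330=145750 · T[11,5]:5*42525+34105=246730
[12] T[12,3]:3*28501+1023=86526 · T[12,4]:4*145750+28501=611501 · T[12,5]:5*246730+145750=1379400
Read S(12,3) = 86526, S(12,4) = 611501, S(12,5) = 1379400.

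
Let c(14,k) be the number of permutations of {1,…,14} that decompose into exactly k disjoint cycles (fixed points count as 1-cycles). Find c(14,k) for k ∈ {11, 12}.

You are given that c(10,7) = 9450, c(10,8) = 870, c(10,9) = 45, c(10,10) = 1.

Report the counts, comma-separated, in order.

91091, 3731

i=11: T(11,8)=9450+10·870=18150 | T(11,9)=870+10·45=1320 | T(11,10)=45+10·1=55 | T(11,11)=1+10·0=1
i=12: T(12,9)=18150+11·1320=32670 | T(12,10)=1320+11·55=1925 | T(12,11)=55+11·1=66 | T(12,12)=1+11·0=1
i=13: T(13,10)=32670+12·1925=55770 | T(13,11)=1925+12·66=2717 | T(13,12)=66+12·1=78
i=14: T(14,11)=55770+13·2717=91091 | T(14,12)=2717+13·78=3731
Read c(14,11) = 91091, c(14,12) = 3731.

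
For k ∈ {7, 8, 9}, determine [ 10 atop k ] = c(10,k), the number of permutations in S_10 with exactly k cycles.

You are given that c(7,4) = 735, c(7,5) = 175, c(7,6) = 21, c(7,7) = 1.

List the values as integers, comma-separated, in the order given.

9450, 870, 45

row 8: T[8][5]=7·175+735=1960  T[8][6]=7·21+175=322  T[8][7]=7·1+21=28  T[8][8]=7·0+1=1
row 9: T[9][6]=8·322+1960=4536  T[9][7]=8·28+322=546  T[9][8]=8·1+28=36  T[9][9]=8·0+1=1
row 10: T[10][7]=9·546+4536=9450  T[10][8]=9·36+546=870  T[10][9]=9·1+36=45
Read c(10,7) = 9450, c(10,8) = 870, c(10,9) = 45.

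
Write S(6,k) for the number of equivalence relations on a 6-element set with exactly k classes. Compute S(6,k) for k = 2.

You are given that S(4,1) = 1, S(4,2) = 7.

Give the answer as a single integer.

31

@5  (5,1):1·1+0→1, (5,2):7·2+1→15
@6  (6,2):15·2+1→31
Read S(6,2) = 31.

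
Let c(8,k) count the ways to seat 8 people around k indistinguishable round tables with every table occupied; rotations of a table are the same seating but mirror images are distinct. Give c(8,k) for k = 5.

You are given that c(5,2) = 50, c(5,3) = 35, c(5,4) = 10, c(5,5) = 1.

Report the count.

row 6: T[6][3]=5·35+50=225  T[6][4]=5·10+35=85  T[6][5]=5·1+10=15
row 7: T[7][4]=6·85+225=735  T[7][5]=6·15+85=175
row 8: T[8][5]=7·175+735=1960
Read c(8,5) = 1960.

1960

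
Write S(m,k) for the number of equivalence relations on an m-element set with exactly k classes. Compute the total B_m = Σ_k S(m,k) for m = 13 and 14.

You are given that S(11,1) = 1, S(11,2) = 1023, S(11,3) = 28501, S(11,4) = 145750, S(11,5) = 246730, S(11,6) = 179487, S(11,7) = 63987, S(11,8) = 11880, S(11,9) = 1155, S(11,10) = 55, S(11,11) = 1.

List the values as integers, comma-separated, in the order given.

i=12: T(12,1)=0+1·1=1 | T(12,2)=1+2·1023=2047 | T(12,3)=1023+3·28501=86526 | T(12,4)=28501+4·145750=611501 | T(12,5)=145750+5·246730=1379400 | T(12,6)=246730+6·179487=1323652 | T(12,7)=179487+7·63987=627396 | T(12,8)=63987+8·11880=159027 | T(12,9)=11880+9·1155=22275 | T(12,10)=1155+10·55=1705 | T(12,11)=55+11·1=66 | T(12,12)=1+12·0=1
i=13: T(13,1)=0+1·1=1 | T(13,2)=1+2·2047=4095 | T(13,3)=2047+3·86526=261625 | T(13,4)=86526+4·611501=2532530 | T(13,5)=611501+5·1379400=7508501 | T(13,6)=1379400+6·1323652=9321312 | T(13,7)=1323652+7·627396=5715424 | T(13,8)=627396+8·159027=1899612 | T(13,9)=159027+9·22275=359502 | T(13,10)=22275+10·1705=39325 | T(13,11)=1705+11·66=2431 | T(13,12)=66+12·1=78 | T(13,13)=1+13·0=1
i=14: T(14,1)=0+1·1=1 | T(14,2)=1+2·4095=8191 | T(14,3)=4095+3·261625=788970 | T(14,4)=261625+4·2532530=10391745 | T(14,5)=2532530+5·7508501=40075035 | T(14,6)=7508501+6·9321312=63436373 | T(14,7)=9321312+7·5715424=49329280 | T(14,8)=5715424+8·1899612=20912320 | T(14,9)=1899612+9·359502=5135130 | T(14,10)=359502+10·39325=752752 | T(14,11)=39325+11·2431=66066 | T(14,12)=2431+12·78=3367 | T(14,13)=78+13·1=91 | T(14,14)=1+14·0=1
B_13 = ΣS(13,k) = 1+4095+261625+2532530+7508501+9321312+5715424+1899612+359502+39325+2431+78+1 = 27644437
B_14 = ΣS(14,k) = 1+8191+788970+10391745+40075035+63436373+49329280+20912320+5135130+752752+66066+3367+91+1 = 190899322

27644437, 190899322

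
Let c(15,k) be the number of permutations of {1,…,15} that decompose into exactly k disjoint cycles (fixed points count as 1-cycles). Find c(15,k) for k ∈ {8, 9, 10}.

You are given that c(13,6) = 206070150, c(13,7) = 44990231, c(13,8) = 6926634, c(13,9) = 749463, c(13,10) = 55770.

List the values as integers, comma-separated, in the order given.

2681453775, 368411615, 37312275

row 14: T[14][7]=13·44990231+206070150=790943153  T[14][8]=13·6926634+44990231=135036473  T[14][9]=13·749463+6926634=16669653  T[14][10]=13·55770+749463=1474473
row 15: T[15][8]=14·135036473+790943153=2681453775  T[15][9]=14·16669653+135036473=368411615  T[15][10]=14·1474473+16669653=37312275
Read c(15,8) = 2681453775, c(15,9) = 368411615, c(15,10) = 37312275.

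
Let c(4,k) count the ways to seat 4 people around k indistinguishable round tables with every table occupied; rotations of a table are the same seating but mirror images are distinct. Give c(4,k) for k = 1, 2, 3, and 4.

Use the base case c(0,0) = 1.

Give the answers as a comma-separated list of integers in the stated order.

6, 11, 6, 1

@1  (1,1):0·0+1→1
@2  (2,1):1·1+0→1, (2,2):0·1+1→1
@3  (3,1):1·2+0→2, (3,2):1·2+1→3, (3,3):0·2+1→1
@4  (4,1):2·3+0→6, (4,2):3·3+2→11, (4,3):1·3+3→6, (4,4):0·3+1→1
Read c(4,1) = 6, c(4,2) = 11, c(4,3) = 6, c(4,4) = 1.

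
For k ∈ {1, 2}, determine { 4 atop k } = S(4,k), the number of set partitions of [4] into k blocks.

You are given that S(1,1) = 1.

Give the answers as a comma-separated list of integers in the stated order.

1, 7

r2: T_2,1=1×1+0=1; T_2,2=2×0+1=1
r3: T_3,1=1×1+0=1; T_3,2=2×1+1=3
r4: T_4,1=1×1+0=1; T_4,2=2×3+1=7
Read S(4,1) = 1, S(4,2) = 7.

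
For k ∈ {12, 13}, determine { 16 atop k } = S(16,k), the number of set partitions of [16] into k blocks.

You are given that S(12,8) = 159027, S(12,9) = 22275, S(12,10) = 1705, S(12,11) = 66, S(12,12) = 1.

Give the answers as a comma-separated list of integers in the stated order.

i=13: T(13,9)=159027+9·22275=359502 | T(13,10)=22275+10·1705=39325 | T(13,11)=1705+11·66=2431 | T(13,12)=66+12·1=78 | T(13,13)=1+13·0=1
i=14: T(14,10)=359502+10·39325=752752 | T(14,11)=39325+11·2431=66066 | T(14,12)=2431+12·78=3367 | T(14,13)=78+13·1=91
i=15: T(15,11)=752752+11·66066=1479478 | T(15,12)=66066+12·3367=106470 | T(15,13)=3367+13·91=4550
i=16: T(16,12)=1479478+12·106470=2757118 | T(16,13)=106470+13·4550=165620
Read S(16,12) = 2757118, S(16,13) = 165620.

2757118, 165620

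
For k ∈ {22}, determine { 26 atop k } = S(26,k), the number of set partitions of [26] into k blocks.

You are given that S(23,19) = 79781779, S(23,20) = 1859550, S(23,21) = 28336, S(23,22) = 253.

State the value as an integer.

238929405

@24  (24,20):1859550·20+79781779→116972779, (24,21):28336·21+1859550→2454606, (24,22):253·22+28336→33902
@25  (25,21):2454606·21+116972779→168519505, (25,22):33902·22+2454606→3200450
@26  (26,22):3200450·22+168519505→238929405
Read S(26,22) = 238929405.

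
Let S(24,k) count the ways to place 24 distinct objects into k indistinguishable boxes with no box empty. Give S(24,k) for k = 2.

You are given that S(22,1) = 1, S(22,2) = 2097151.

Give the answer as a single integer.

8388607

@23  (23,1):1·1+0→1, (23,2):2097151·2+1→4194303
@24  (24,2):4194303·2+1→8388607
Read S(24,2) = 8388607.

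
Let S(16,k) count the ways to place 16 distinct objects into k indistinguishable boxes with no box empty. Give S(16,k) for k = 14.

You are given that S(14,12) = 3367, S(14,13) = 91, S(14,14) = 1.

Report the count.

r15: T_15,13=13×91+3367=4550; T_15,14=14×1+91=105
r16: T_16,14=14×105+4550=6020
Read S(16,14) = 6020.

6020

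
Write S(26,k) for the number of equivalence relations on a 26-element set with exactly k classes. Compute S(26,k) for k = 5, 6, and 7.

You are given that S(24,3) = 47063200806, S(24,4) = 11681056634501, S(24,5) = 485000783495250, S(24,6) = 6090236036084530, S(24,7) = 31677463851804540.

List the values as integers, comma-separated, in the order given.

i=25: T(25,4)=47063200806+4·11681056634501=46771289738810 | T(25,5)=11681056634501+5·485000783495250=2436684974110751 | T(25,6)=485000783495250+6·6090236036084530=37026417000002430 | T(25,7)=6090236036084530+7·31677463851804540=227832482998716310
i=26: T(26,5)=46771289738810+5·2436684974110751=12230196160292565 | T(26,6)=2436684974110751+6·37026417000002430=224595186974125331 | T(26,7)=37026417000002430+7·227832482998716310=1631853797991016600
Read S(26,5) = 12230196160292565, S(26,6) = 224595186974125331, S(26,7) = 1631853797991016600.

12230196160292565, 224595186974125331, 1631853797991016600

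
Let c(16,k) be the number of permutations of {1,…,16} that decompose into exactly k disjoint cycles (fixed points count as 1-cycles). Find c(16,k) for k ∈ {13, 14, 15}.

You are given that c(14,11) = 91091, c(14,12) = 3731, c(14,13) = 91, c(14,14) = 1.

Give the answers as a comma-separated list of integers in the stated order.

218400, 6580, 120

row 15: T[15][12]=14·3731+91091=143325  T[15][13]=14·91+3731=5005  T[15][14]=14·1+91=105  T[15][15]=14·0+1=1
row 16: T[16][13]=15·5005+143325=218400  T[16][14]=15·105+5005=6580  T[16][15]=15·1+105=120
Read c(16,13) = 218400, c(16,14) = 6580, c(16,15) = 120.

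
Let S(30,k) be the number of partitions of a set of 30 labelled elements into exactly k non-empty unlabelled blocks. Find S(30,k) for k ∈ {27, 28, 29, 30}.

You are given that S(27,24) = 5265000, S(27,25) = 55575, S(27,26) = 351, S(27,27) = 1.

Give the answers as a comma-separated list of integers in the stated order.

r28: T_28,25=25×55575+5265000=6654375; T_28,26=26×351+55575=64701; T_28,27=27×1+351=378; T_28,28=28×0+1=1
r29: T_29,26=26×64701+6654375=8336601; T_29,27=27×378+64701=74907; T_29,28=28×1+378=406; T_29,29=29×0+1=1
r30: T_30,27=27×74907+8336601=10359090; T_30,28=28×406+74907=86275; T_30,29=29×1+406=435; T_30,30=30×0+1=1
Read S(30,27) = 10359090, S(30,28) = 86275, S(30,29) = 435, S(30,30) = 1.

10359090, 86275, 435, 1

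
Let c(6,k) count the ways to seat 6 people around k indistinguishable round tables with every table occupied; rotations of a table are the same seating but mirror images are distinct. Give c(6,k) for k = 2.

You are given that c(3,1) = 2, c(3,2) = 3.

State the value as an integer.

274

[4] T[4,1]:3*2+0=6 · T[4,2]:3*3+2=11
[5] T[5,1]:4*6+0=24 · T[5,2]:4*11+6=50
[6] T[6,2]:5*50+24=274
Read c(6,2) = 274.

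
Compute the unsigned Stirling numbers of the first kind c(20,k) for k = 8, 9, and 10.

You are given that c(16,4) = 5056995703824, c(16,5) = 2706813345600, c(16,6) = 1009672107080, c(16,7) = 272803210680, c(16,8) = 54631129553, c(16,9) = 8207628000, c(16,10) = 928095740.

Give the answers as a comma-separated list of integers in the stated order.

[17] T[17,5]:16*2706813345600+5056995703824=48366009233424 · T[17,6]:16*1009672107080+2706813345600=18861567058880 · T[17,7]:16*272803210680+1009672107080=5374523477960 · T[17,8]:16*54631129553+272803210680=1146901283528 · T[17,9]:16*8207628000+54631129553=185953177553 · T[17,10]:16*928095740+8207628000=23057159840
[18] T[18,6]:17*18861567058880+48366009233424=369012649234384 · T[18,7]:17*5374523477960+18861567058880=110228466184200 · T[18,8]:17*1146901283528+5374523477960=24871845297936 · T[18,9]:17*185953177553+1146901283528=4308105301929 · T[18,10]:17*23057159840+185953177553=577924894833
[19] T[19,7]:18*110228466184200+369012649234384=2353125040549984 · T[19,8]:18*24871845297936+110228466184200=557921681547048 · T[19,9]:18*4308105301929+24871845297936=102417740732658 · T[19,10]:18*577924894833+4308105301929=14710753408923
[20] T[20,8]:19*557921681547048+2353125040549984=12953636989943896 · T[20,9]:19*102417740732658+557921681547048=2503858755467550 · T[20,10]:19*14710753408923+102417740732658=381922055502195
Read c(20,8) = 12953636989943896, c(20,9) = 2503858755467550, c(20,10) = 381922055502195.

12953636989943896, 2503858755467550, 381922055502195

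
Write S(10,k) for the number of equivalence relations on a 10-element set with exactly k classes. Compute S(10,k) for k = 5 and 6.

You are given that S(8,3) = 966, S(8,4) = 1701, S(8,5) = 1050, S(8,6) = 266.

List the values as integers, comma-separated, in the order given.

42525, 22827

@9  (9,4):1701·4+966→7770, (9,5):1050·5+1701→6951, (9,6):266·6+1050→2646
@10  (10,5):6951·5+7770→42525, (10,6):2646·6+6951→22827
Read S(10,5) = 42525, S(10,6) = 22827.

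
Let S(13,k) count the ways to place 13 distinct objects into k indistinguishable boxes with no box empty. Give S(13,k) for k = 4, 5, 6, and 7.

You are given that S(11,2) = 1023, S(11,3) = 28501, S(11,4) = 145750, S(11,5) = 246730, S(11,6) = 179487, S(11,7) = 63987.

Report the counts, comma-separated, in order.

r12: T_12,3=3×28501+1023=86526; T_12,4=4×145750+28501=611501; T_12,5=5×246730+145750=1379400; T_12,6=6×179487+246730=1323652; T_12,7=7×63987+179487=627396
r13: T_13,4=4×611501+86526=2532530; T_13,5=5×1379400+611501=7508501; T_13,6=6×1323652+1379400=9321312; T_13,7=7×627396+1323652=5715424
Read S(13,4) = 2532530, S(13,5) = 7508501, S(13,6) = 9321312, S(13,7) = 5715424.

2532530, 7508501, 9321312, 5715424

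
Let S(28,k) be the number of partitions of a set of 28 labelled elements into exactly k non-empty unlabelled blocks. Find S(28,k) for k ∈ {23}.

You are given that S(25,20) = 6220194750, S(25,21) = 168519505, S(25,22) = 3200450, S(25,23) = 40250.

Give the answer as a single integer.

22693687380

row 26: T[26][21]=21·168519505+6220194750=9759104355  T[26][22]=22·3200450+168519505=238929405  T[26][23]=23·40250+3200450=4126200
row 27: T[27][22]=22·238929405+9759104355=15015551265  T[27][23]=23·4126200+238929405=333832005
row 28: T[28][23]=23·333832005+15015551265=22693687380
Read S(28,23) = 22693687380.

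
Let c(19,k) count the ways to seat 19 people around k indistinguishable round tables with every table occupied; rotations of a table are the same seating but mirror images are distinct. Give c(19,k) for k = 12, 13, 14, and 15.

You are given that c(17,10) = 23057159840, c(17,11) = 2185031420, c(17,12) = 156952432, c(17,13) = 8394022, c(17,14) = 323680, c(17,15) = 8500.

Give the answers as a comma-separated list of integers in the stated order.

147560703732, 10246937272, 549789282, 22323822

r18: T_18,11=17×2185031420+23057159840=60202693980; T_18,12=17×156952432+2185031420=4853222764; T_18,13=17×8394022+156952432=299650806; T_18,14=17×323680+8394022=13896582; T_18,15=17×8500+323680=468180
r19: T_19,12=18×4853222764+60202693980=147560703732; T_19,13=18×299650806+4853222764=10246937272; T_19,14=18×13896582+299650806=549789282; T_19,15=18×468180+13896582=22323822
Read c(19,12) = 147560703732, c(19,13) = 10246937272, c(19,14) = 549789282, c(19,15) = 22323822.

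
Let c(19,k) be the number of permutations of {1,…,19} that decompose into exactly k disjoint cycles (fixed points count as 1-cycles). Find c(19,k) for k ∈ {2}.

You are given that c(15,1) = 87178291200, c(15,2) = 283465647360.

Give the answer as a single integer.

i=16: T(16,1)=0+15·87178291200=1307674368000 | T(16,2)=87178291200+15·283465647360=4339163001600
i=17: T(17,1)=0+16·1307674368000=20922789888000 | T(17,2)=1307674368000+16·4339163001600=70734282393600
i=18: T(18,1)=0+17·20922789888000=355687428096000 | T(18,2)=20922789888000+17·70734282393600=1223405590579200
i=19: T(19,2)=355687428096000+18·1223405590579200=22376988058521600
Read c(19,2) = 22376988058521600.

22376988058521600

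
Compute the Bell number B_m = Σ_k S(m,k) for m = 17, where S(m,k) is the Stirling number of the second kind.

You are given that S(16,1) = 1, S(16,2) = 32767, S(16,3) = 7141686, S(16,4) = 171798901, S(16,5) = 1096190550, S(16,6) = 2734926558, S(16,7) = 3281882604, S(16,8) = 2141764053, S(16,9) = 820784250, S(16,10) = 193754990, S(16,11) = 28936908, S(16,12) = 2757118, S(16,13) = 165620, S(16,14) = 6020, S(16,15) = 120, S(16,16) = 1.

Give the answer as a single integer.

r17: T_17,1=1×1+0=1; T_17,2=2×32767+1=65535; T_17,3=3×7141686+32767=21457825; T_17,4=4×171798901+7141686=694337290; T_17,5=5×1096190550+171798901=5652751651; T_17,6=6×2734926558+1096190550=17505749898; T_17,7=7×3281882604+2734926558=25708104786; T_17,8=8×2141764053+3281882604=20415995028; T_17,9=9×820784250+2141764053=9528822303; T_17,10=10×193754990+820784250=2758334150; T_17,11=11×28936908+193754990=512060978; T_17,12=12×2757118+28936908=62022324; T_17,13=13×165620+2757118=4910178; T_17,14=14×6020+165620=249900; T_17,15=15×120+6020=7820; T_17,16=16×1+120=136; T_17,17=17×0+1=1
B_17 = ΣS(17,k) = 1+65535+21457825+694337290+5652751651+17505749898+25708104786+20415995028+9528822303+2758334150+512060978+62022324+4910178+249900+7820+136+1 = 82864869804

82864869804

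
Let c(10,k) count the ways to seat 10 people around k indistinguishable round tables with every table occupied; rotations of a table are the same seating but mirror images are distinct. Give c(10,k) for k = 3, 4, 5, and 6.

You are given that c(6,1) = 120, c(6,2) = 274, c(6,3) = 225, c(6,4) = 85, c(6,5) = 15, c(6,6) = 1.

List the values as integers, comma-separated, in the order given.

1172700, 723680, 269325, 63273

@7  (7,1):120·6+0→720, (7,2):274·6+120→1764, (7,3):225·6+274→1624, (7,4):85·6+225→735, (7,5):15·6+85→175, (7,6):1·6+15→21
@8  (8,1):720·7+0→5040, (8,2):1764·7+720→13068, (8,3):1624·7+1764→13132, (8,4):735·7+1624→6769, (8,5):175·7+735→1960, (8,6):21·7+175→322
@9  (9,2):13068·8+5040→109584, (9,3):13132·8+13068→118124, (9,4):6769·8+13132→67284, (9,5):1960·8+6769→22449, (9,6):322·8+1960→4536
@10  (10,3):118124·9+109584→1172700, (10,4):67284·9+118124→723680, (10,5):22449·9+67284→269325, (10,6):4536·9+22449→63273
Read c(10,3) = 1172700, c(10,4) = 723680, c(10,5) = 269325, c(10,6) = 63273.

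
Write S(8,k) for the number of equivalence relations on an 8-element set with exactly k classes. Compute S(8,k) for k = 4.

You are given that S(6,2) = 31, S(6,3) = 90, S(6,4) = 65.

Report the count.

1701

row 7: T[7][3]=3·90+31=301  T[7][4]=4·65+90=350
row 8: T[8][4]=4·350+301=1701
Read S(8,4) = 1701.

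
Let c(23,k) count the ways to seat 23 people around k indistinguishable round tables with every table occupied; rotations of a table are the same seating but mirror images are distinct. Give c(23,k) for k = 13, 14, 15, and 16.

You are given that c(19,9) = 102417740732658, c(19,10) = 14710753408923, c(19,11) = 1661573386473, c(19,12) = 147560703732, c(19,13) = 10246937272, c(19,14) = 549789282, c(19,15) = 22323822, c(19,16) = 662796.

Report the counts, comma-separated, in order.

r20: T_20,10=19×14710753408923+102417740732658=381922055502195; T_20,11=19×1661573386473+14710753408923=46280647751910; T_20,12=19×147560703732+1661573386473=4465226757381; T_20,13=19×10246937272+147560703732=342252511900; T_20,14=19×549789282+10246937272=20692933630; T_20,15=19×22323822+549789282=973941900; T_20,16=19×662796+22323822=34916946
r21: T_21,11=20×46280647751910+381922055502195=1307535010540395; T_21,12=20×4465226757381+46280647751910=135585182899530; T_21,13=20×342252511900+4465226757381=11310276995381; T_21,14=20×20692933630+342252511900=756111184500; T_21,15=20×973941900+20692933630=40171771630; T_21,16=20×34916946+973941900=1672280820
r22: T_22,12=21×135585182899530+1307535010540395=4154823851430525; T_22,13=21×11310276995381+135585182899530=373100999802531; T_22,14=21×756111184500+11310276995381=27188611869881; T_22,15=21×40171771630+756111184500=1599718388730; T_22,16=21×1672280820+40171771630=75289668850
r23: T_23,13=22×373100999802531+4154823851430525=12363045847086207; T_23,14=22×27188611869881+373100999802531=971250460939913; T_23,15=22×1599718388730+27188611869881=62382416421941; T_23,16=22×75289668850+1599718388730=3256091103430
Read c(23,13) = 12363045847086207, c(23,14) = 971250460939913, c(23,15) = 62382416421941, c(23,16) = 3256091103430.

12363045847086207, 971250460939913, 62382416421941, 3256091103430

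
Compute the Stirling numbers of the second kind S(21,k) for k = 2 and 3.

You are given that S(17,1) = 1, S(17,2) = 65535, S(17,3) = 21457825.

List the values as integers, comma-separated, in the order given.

i=18: T(18,1)=0+1·1=1 | T(18,2)=1+2·65535=131071 | T(18,3)=65535+3·21457825=64439010
i=19: T(19,1)=0+1·1=1 | T(19,2)=1+2·131071=262143 | T(19,3)=131071+3·64439010=193448101
i=20: T(20,1)=0+1·1=1 | T(20,2)=1+2·262143=524287 | T(20,3)=262143+3·193448101=580606446
i=21: T(21,2)=1+2·524287=1048575 | T(21,3)=524287+3·580606446=1742343625
Read S(21,2) = 1048575, S(21,3) = 1742343625.

1048575, 1742343625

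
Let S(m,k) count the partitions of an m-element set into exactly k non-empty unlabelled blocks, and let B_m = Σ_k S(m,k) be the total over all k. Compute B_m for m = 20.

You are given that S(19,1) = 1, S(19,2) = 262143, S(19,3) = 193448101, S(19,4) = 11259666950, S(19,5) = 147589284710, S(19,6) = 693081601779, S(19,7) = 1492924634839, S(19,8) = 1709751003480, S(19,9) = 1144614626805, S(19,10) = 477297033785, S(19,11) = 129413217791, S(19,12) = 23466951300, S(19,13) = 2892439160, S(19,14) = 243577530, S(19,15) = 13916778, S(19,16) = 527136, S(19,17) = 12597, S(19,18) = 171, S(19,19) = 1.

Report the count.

51724158235372

row 20: T[20][1]=1·1+0=1  T[20][2]=2·262143+1=524287  T[20][3]=3·193448101+262143=580606446  T[20][4]=4·11259666950+193448101=45232115901  T[20][5]=5·147589284710+11259666950=749206090500  T[20][6]=6·693081601779+147589284710=4306078895384  T[20][7]=7·1492924634839+693081601779=11143554045652  T[20][8]=8·1709751003480+1492924634839=15170932662679  T[20][9]=9·1144614626805+1709751003480=12011282644725  T[20][10]=10·477297033785+1144614626805=5917584964655  T[20][11]=11·129413217791+477297033785=1900842429486  T[20][12]=12·23466951300+129413217791=411016633391  T[20][13]=13·2892439160+23466951300=61068660380  T[20][14]=14·243577530+2892439160=6302524580  T[20][15]=15·13916778+243577530=452329200  T[20][16]=16·527136+13916778=22350954  T[20][17]=17·12597+527136=741285  T[20][18]=18·171+12597=15675  T[20][19]=19·1+171=190  T[20][20]=20·0+1=1
B_20 = ΣS(20,k) = 1+524287+580606446+45232115901+749206090500+4306078895384+11143554045652+15170932662679+12011282644725+5917584964655+1900842429486+411016633391+61068660380+6302524580+452329200+22350954+741285+15675+190+1 = 51724158235372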